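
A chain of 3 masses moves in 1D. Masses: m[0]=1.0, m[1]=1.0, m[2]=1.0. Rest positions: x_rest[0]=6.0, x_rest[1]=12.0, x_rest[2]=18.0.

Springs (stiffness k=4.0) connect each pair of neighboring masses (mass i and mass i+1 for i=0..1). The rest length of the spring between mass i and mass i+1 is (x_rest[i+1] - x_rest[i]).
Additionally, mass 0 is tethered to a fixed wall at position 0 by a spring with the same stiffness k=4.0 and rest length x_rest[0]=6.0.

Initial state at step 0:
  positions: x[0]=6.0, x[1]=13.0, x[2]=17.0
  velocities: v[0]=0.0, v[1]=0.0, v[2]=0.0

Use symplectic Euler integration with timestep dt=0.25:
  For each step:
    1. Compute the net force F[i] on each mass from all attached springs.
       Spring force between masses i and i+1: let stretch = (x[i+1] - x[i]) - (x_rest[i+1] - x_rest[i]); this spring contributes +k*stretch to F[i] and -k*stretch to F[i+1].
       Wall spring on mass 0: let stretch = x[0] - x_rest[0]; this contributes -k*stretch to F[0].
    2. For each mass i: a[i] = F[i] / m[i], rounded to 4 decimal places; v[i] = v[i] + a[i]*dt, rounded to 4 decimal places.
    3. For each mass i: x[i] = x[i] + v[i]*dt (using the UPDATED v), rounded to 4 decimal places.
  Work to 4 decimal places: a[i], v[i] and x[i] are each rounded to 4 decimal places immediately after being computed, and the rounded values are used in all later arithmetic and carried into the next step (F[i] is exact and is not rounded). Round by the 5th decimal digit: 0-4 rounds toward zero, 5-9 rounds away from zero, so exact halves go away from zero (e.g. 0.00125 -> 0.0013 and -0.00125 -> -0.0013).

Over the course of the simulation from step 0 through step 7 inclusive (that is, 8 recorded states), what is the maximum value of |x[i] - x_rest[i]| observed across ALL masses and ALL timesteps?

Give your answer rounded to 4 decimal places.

Answer: 1.1250

Derivation:
Step 0: x=[6.0000 13.0000 17.0000] v=[0.0000 0.0000 0.0000]
Step 1: x=[6.2500 12.2500 17.5000] v=[1.0000 -3.0000 2.0000]
Step 2: x=[6.4375 11.3125 18.1875] v=[0.7500 -3.7500 2.7500]
Step 3: x=[6.2344 10.8750 18.6563] v=[-0.8125 -1.7500 1.8750]
Step 4: x=[5.6328 11.2227 18.6797] v=[-2.4063 1.3907 0.0937]
Step 5: x=[5.0205 12.0372 18.3389] v=[-2.4492 3.2578 -1.3633]
Step 6: x=[4.9073 12.6729 17.9227] v=[-0.4530 2.5428 -1.6650]
Step 7: x=[5.5086 12.6797 17.6940] v=[2.4053 0.0270 -0.9148]
Max displacement = 1.1250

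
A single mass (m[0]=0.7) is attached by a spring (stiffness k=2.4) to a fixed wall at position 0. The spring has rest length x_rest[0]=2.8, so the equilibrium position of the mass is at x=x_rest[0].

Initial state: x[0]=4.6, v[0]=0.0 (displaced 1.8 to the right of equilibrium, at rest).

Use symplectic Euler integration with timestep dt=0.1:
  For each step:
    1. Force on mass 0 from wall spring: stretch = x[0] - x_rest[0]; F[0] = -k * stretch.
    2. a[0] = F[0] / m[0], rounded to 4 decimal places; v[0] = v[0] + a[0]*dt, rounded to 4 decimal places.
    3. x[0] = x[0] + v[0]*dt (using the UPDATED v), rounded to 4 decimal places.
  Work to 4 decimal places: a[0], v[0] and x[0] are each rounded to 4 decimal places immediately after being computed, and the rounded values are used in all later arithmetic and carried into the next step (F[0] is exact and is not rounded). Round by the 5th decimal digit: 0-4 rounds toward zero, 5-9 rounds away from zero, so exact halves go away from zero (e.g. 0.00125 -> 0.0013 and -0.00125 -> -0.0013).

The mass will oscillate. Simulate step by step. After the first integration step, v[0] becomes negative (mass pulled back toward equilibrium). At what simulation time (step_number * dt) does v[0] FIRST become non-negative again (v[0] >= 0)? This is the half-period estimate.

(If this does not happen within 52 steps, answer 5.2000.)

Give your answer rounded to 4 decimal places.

Step 0: x=[4.6000] v=[0.0000]
Step 1: x=[4.5383] v=[-0.6171]
Step 2: x=[4.4170] v=[-1.2131]
Step 3: x=[4.2403] v=[-1.7675]
Step 4: x=[4.0142] v=[-2.2613]
Step 5: x=[3.7464] v=[-2.6776]
Step 6: x=[3.4462] v=[-3.0021]
Step 7: x=[3.1238] v=[-3.2237]
Step 8: x=[2.7903] v=[-3.3347]
Step 9: x=[2.4572] v=[-3.3314]
Step 10: x=[2.1358] v=[-3.2139]
Step 11: x=[1.8372] v=[-2.9862]
Step 12: x=[1.5716] v=[-2.6561]
Step 13: x=[1.3481] v=[-2.2349]
Step 14: x=[1.1744] v=[-1.7371]
Step 15: x=[1.0564] v=[-1.1798]
Step 16: x=[0.9982] v=[-0.5820]
Step 17: x=[1.0018] v=[0.0358]
First v>=0 after going negative at step 17, time=1.7000

Answer: 1.7000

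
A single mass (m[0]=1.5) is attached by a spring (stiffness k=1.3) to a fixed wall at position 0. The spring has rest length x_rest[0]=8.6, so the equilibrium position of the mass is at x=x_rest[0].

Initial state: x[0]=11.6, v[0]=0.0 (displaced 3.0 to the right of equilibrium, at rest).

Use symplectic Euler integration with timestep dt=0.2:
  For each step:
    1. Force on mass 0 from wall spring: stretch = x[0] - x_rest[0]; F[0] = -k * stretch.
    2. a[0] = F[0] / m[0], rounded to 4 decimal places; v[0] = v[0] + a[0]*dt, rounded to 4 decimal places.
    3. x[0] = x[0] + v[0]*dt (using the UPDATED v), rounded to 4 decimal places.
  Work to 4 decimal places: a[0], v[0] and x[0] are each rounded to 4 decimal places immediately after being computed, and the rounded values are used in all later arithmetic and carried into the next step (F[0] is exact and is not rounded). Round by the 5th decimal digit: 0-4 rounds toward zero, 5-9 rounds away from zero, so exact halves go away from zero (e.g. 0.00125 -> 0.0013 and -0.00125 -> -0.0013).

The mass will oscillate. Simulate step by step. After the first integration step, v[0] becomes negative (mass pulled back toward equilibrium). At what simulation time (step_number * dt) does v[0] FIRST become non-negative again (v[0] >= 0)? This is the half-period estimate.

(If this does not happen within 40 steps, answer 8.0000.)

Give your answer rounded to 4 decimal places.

Step 0: x=[11.6000] v=[0.0000]
Step 1: x=[11.4960] v=[-0.5200]
Step 2: x=[11.2916] v=[-1.0220]
Step 3: x=[10.9939] v=[-1.4885]
Step 4: x=[10.6132] v=[-1.9034]
Step 5: x=[10.1627] v=[-2.2524]
Step 6: x=[9.6580] v=[-2.5233]
Step 7: x=[9.1167] v=[-2.7067]
Step 8: x=[8.5574] v=[-2.7963]
Step 9: x=[7.9996] v=[-2.7889]
Step 10: x=[7.4626] v=[-2.6848]
Step 11: x=[6.9651] v=[-2.4877]
Step 12: x=[6.5242] v=[-2.2043]
Step 13: x=[6.1553] v=[-1.8445]
Step 14: x=[5.8711] v=[-1.4208]
Step 15: x=[5.6815] v=[-0.9478]
Step 16: x=[5.5931] v=[-0.4419]
Step 17: x=[5.6090] v=[0.0793]
First v>=0 after going negative at step 17, time=3.4000

Answer: 3.4000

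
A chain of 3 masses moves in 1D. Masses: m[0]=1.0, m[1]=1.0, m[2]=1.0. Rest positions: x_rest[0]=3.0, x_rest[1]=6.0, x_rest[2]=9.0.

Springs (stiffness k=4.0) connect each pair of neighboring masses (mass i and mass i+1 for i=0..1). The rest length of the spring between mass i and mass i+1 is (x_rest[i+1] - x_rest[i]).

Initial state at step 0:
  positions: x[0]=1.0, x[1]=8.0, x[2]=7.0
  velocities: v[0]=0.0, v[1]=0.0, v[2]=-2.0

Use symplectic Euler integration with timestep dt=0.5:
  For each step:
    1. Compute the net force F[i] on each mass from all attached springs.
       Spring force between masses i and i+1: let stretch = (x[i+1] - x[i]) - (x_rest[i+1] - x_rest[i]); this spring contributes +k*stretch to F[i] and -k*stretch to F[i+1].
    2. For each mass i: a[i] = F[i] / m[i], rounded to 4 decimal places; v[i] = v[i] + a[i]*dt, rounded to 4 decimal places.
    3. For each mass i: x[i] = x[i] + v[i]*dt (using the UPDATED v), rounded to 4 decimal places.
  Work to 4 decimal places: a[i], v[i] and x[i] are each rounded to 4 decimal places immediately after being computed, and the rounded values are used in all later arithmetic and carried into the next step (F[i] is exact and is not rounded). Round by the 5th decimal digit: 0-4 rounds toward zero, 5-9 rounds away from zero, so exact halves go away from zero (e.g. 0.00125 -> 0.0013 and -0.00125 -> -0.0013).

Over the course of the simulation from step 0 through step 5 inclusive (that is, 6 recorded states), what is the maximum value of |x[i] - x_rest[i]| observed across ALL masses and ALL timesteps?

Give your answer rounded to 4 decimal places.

Step 0: x=[1.0000 8.0000 7.0000] v=[0.0000 0.0000 -2.0000]
Step 1: x=[5.0000 0.0000 10.0000] v=[8.0000 -16.0000 6.0000]
Step 2: x=[1.0000 7.0000 6.0000] v=[-8.0000 14.0000 -8.0000]
Step 3: x=[0.0000 7.0000 6.0000] v=[-2.0000 0.0000 0.0000]
Step 4: x=[3.0000 -1.0000 10.0000] v=[6.0000 -16.0000 8.0000]
Step 5: x=[-1.0000 6.0000 6.0000] v=[-8.0000 14.0000 -8.0000]
Max displacement = 7.0000

Answer: 7.0000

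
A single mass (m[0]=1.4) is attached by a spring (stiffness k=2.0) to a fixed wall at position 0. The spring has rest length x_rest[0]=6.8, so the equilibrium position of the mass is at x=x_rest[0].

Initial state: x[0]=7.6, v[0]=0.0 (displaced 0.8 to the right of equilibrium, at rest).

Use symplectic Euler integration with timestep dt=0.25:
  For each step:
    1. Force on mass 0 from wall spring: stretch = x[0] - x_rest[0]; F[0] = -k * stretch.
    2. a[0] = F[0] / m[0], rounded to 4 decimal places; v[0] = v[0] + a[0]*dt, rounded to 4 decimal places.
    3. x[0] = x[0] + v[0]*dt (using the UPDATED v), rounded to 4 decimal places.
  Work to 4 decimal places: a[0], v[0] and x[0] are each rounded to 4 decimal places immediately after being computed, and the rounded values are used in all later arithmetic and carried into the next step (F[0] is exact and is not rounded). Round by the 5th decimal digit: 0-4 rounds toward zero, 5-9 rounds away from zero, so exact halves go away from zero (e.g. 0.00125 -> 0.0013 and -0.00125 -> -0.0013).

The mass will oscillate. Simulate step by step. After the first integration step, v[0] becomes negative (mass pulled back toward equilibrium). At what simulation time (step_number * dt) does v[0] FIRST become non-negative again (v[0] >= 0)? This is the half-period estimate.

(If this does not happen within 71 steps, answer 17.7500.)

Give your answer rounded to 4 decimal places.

Step 0: x=[7.6000] v=[0.0000]
Step 1: x=[7.5286] v=[-0.2857]
Step 2: x=[7.3921] v=[-0.5459]
Step 3: x=[7.2028] v=[-0.7574]
Step 4: x=[6.9775] v=[-0.9013]
Step 5: x=[6.7363] v=[-0.9647]
Step 6: x=[6.5008] v=[-0.9420]
Step 7: x=[6.2920] v=[-0.8352]
Step 8: x=[6.1286] v=[-0.6538]
Step 9: x=[6.0251] v=[-0.4140]
Step 10: x=[5.9908] v=[-0.1373]
Step 11: x=[6.0287] v=[0.1517]
First v>=0 after going negative at step 11, time=2.7500

Answer: 2.7500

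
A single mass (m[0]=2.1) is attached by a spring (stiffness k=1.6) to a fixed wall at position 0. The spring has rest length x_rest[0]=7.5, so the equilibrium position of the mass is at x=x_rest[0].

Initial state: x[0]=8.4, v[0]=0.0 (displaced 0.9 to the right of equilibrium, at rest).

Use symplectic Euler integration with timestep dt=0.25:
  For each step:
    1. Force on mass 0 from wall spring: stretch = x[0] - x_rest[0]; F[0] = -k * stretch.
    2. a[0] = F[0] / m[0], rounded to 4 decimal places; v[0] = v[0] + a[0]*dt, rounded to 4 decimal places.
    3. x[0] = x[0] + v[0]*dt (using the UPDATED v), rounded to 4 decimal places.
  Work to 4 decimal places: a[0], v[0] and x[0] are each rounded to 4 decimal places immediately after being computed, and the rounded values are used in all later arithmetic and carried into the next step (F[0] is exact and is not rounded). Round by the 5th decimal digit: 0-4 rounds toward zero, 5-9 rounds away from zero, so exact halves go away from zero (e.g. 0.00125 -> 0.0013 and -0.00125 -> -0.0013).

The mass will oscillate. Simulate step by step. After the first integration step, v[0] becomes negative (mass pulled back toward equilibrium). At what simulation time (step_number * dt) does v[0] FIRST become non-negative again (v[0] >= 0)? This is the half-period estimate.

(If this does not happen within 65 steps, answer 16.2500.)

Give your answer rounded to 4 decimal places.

Answer: 3.7500

Derivation:
Step 0: x=[8.4000] v=[0.0000]
Step 1: x=[8.3572] v=[-0.1714]
Step 2: x=[8.2735] v=[-0.3347]
Step 3: x=[8.1530] v=[-0.4820]
Step 4: x=[8.0014] v=[-0.6064]
Step 5: x=[7.8259] v=[-0.7019]
Step 6: x=[7.6349] v=[-0.7640]
Step 7: x=[7.4375] v=[-0.7897]
Step 8: x=[7.2431] v=[-0.7778]
Step 9: x=[7.0609] v=[-0.7289]
Step 10: x=[6.8996] v=[-0.6453]
Step 11: x=[6.7669] v=[-0.5310]
Step 12: x=[6.6691] v=[-0.3914]
Step 13: x=[6.6108] v=[-0.2331]
Step 14: x=[6.5949] v=[-0.0637]
Step 15: x=[6.6221] v=[0.1087]
First v>=0 after going negative at step 15, time=3.7500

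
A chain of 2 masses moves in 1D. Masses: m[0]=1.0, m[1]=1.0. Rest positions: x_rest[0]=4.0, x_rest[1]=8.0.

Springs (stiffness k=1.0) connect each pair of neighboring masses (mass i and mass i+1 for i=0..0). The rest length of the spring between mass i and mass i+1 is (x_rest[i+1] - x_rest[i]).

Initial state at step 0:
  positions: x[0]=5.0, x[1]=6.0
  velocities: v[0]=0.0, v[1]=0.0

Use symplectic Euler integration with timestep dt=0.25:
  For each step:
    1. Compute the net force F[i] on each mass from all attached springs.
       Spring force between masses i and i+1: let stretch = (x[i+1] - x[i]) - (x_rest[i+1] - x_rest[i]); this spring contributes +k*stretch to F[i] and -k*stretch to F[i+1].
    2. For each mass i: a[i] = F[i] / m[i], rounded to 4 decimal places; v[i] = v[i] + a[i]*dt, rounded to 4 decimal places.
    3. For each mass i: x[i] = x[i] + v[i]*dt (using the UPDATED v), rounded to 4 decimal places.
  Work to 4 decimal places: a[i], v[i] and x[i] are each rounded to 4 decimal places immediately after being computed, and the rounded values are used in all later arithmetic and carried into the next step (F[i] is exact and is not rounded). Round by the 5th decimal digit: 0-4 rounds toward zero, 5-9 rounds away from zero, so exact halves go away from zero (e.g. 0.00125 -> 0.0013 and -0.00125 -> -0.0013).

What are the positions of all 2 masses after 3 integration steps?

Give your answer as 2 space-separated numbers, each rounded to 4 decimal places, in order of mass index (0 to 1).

Step 0: x=[5.0000 6.0000] v=[0.0000 0.0000]
Step 1: x=[4.8125 6.1875] v=[-0.7500 0.7500]
Step 2: x=[4.4609 6.5391] v=[-1.4063 1.4063]
Step 3: x=[3.9892 7.0108] v=[-1.8868 1.8868]

Answer: 3.9892 7.0108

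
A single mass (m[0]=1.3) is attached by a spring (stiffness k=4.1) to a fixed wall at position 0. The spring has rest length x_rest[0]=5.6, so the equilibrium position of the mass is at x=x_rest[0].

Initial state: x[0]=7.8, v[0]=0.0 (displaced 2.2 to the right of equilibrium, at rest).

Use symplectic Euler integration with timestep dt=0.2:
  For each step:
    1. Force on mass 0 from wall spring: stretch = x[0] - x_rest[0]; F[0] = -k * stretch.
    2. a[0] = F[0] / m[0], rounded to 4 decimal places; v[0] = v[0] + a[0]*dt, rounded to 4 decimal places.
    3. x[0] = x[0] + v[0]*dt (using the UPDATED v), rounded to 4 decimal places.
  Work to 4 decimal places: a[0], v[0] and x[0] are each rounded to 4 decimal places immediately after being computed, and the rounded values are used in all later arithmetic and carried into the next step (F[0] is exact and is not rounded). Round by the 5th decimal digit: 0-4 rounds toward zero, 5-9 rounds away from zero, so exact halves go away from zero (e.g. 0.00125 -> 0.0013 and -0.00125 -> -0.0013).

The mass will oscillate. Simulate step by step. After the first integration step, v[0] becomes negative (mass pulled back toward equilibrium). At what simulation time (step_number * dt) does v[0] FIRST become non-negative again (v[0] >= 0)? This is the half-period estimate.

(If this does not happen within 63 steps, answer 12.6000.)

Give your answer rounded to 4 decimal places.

Step 0: x=[7.8000] v=[0.0000]
Step 1: x=[7.5225] v=[-1.3877]
Step 2: x=[7.0024] v=[-2.6004]
Step 3: x=[6.3054] v=[-3.4850]
Step 4: x=[5.5194] v=[-3.9299]
Step 5: x=[4.7436] v=[-3.8791]
Step 6: x=[4.0758] v=[-3.3389]
Step 7: x=[3.6003] v=[-2.3775]
Step 8: x=[3.3771] v=[-1.1162]
Step 9: x=[3.4343] v=[0.2859]
First v>=0 after going negative at step 9, time=1.8000

Answer: 1.8000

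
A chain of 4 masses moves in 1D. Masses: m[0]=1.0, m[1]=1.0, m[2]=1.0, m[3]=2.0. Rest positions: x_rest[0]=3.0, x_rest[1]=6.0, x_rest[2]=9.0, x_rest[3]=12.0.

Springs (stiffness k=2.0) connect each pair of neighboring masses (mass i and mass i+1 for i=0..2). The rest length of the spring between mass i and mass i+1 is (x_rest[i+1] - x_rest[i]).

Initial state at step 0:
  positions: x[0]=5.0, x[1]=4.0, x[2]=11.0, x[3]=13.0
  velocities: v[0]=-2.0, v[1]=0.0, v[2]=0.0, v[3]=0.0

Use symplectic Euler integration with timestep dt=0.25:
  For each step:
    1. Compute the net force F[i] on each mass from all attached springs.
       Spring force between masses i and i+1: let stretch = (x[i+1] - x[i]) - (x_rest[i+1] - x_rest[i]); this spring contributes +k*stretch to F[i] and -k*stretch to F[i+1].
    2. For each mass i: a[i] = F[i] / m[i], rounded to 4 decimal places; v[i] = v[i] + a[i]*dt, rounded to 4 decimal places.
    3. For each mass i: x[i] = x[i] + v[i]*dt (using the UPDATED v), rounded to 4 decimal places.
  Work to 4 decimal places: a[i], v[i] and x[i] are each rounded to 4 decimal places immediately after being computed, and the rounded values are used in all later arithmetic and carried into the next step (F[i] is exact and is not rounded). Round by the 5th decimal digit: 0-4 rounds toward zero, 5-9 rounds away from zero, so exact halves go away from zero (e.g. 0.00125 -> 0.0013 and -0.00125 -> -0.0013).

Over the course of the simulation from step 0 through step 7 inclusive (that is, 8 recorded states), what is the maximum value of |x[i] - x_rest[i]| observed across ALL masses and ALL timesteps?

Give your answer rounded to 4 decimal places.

Step 0: x=[5.0000 4.0000 11.0000 13.0000] v=[-2.0000 0.0000 0.0000 0.0000]
Step 1: x=[4.0000 5.0000 10.3750 13.0625] v=[-4.0000 4.0000 -2.5000 0.2500]
Step 2: x=[2.7500 6.5469 9.4141 13.1445] v=[-5.0000 6.1875 -3.8438 0.3281]
Step 3: x=[1.5996 7.9776 8.5611 13.1809] v=[-4.6016 5.7227 -3.4122 0.1455]
Step 4: x=[0.8715 8.6840 8.2126 13.1160] v=[-2.9126 2.8255 -1.3941 -0.2595]
Step 5: x=[0.7449 8.3549 8.5359 12.9322] v=[-0.5064 -1.3165 1.2933 -0.7354]
Step 6: x=[1.1946 7.0972 9.3862 12.6611] v=[1.7986 -5.0310 3.4010 -1.0845]
Step 7: x=[2.0071 5.3878 10.3597 12.3728] v=[3.2499 -6.8378 3.8940 -1.1532]
Max displacement = 2.6840

Answer: 2.6840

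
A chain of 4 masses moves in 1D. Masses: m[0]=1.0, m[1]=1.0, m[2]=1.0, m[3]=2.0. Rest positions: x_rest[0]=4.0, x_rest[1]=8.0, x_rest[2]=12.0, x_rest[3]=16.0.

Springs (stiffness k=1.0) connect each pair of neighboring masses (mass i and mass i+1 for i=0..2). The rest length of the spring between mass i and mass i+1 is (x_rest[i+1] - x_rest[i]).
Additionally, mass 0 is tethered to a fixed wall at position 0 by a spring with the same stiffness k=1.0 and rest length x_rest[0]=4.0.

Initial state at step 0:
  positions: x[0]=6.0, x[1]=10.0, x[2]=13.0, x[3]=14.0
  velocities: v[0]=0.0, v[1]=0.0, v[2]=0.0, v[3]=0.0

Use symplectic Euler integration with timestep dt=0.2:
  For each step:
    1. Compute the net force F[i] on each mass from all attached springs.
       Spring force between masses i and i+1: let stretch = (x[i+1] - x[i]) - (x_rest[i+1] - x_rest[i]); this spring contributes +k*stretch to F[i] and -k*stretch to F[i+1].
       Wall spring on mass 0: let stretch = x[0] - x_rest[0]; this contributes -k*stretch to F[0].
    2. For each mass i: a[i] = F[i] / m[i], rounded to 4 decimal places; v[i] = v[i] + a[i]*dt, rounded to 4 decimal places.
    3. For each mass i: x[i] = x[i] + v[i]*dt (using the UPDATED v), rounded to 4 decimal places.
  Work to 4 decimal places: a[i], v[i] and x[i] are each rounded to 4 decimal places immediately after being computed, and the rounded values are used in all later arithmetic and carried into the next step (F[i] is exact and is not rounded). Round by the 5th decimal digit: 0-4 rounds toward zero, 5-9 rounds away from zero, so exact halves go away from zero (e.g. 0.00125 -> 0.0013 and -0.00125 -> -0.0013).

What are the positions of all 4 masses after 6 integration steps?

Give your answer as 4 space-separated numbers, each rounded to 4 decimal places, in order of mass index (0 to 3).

Answer: 4.6160 8.9930 11.7600 15.0799

Derivation:
Step 0: x=[6.0000 10.0000 13.0000 14.0000] v=[0.0000 0.0000 0.0000 0.0000]
Step 1: x=[5.9200 9.9600 12.9200 14.0600] v=[-0.4000 -0.2000 -0.4000 0.3000]
Step 2: x=[5.7648 9.8768 12.7672 14.1772] v=[-0.7760 -0.4160 -0.7640 0.5860]
Step 3: x=[5.5435 9.7447 12.5552 14.3462] v=[-1.1066 -0.6603 -1.0601 0.8450]
Step 4: x=[5.2685 9.5570 12.3024 14.5594] v=[-1.3751 -0.9384 -1.2640 1.0659]
Step 5: x=[4.9543 9.3076 12.0301 14.8074] v=[-1.5711 -1.2470 -1.3617 1.2402]
Step 6: x=[4.6160 8.9930 11.7600 15.0799] v=[-1.6913 -1.5732 -1.3507 1.3625]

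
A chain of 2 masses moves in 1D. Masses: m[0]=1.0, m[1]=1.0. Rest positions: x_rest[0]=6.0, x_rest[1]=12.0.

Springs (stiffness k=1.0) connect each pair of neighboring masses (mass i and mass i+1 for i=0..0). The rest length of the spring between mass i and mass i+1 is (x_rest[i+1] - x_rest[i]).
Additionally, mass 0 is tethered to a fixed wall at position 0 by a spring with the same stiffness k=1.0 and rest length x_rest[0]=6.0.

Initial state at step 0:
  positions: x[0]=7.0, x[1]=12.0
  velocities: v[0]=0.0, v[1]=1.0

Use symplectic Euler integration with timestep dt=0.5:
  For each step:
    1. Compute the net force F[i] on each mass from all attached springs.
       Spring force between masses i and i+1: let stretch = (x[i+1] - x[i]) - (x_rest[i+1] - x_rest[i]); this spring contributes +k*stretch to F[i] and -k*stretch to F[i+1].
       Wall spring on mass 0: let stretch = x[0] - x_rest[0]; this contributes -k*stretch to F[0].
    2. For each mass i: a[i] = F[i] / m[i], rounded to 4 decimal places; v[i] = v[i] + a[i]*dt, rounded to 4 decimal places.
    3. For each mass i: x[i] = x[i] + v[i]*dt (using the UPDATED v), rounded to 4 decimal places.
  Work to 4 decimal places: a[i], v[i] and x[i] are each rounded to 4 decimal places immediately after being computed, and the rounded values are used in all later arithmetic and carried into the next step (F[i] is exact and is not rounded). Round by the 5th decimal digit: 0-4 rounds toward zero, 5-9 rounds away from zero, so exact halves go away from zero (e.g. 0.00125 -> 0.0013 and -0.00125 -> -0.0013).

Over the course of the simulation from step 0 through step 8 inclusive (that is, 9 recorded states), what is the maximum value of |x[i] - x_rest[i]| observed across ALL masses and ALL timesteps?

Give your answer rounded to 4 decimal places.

Step 0: x=[7.0000 12.0000] v=[0.0000 1.0000]
Step 1: x=[6.5000 12.7500] v=[-1.0000 1.5000]
Step 2: x=[5.9375 13.4375] v=[-1.1250 1.3750]
Step 3: x=[5.7656 13.7500] v=[-0.3438 0.6250]
Step 4: x=[6.1484 13.5664] v=[0.7656 -0.3672]
Step 5: x=[6.8486 13.0283] v=[1.4004 -1.0762]
Step 6: x=[7.3816 12.4453] v=[1.0660 -1.1661]
Step 7: x=[7.3351 12.0963] v=[-0.0930 -0.6980]
Step 8: x=[6.6451 12.0570] v=[-1.3800 -0.0786]
Max displacement = 1.7500

Answer: 1.7500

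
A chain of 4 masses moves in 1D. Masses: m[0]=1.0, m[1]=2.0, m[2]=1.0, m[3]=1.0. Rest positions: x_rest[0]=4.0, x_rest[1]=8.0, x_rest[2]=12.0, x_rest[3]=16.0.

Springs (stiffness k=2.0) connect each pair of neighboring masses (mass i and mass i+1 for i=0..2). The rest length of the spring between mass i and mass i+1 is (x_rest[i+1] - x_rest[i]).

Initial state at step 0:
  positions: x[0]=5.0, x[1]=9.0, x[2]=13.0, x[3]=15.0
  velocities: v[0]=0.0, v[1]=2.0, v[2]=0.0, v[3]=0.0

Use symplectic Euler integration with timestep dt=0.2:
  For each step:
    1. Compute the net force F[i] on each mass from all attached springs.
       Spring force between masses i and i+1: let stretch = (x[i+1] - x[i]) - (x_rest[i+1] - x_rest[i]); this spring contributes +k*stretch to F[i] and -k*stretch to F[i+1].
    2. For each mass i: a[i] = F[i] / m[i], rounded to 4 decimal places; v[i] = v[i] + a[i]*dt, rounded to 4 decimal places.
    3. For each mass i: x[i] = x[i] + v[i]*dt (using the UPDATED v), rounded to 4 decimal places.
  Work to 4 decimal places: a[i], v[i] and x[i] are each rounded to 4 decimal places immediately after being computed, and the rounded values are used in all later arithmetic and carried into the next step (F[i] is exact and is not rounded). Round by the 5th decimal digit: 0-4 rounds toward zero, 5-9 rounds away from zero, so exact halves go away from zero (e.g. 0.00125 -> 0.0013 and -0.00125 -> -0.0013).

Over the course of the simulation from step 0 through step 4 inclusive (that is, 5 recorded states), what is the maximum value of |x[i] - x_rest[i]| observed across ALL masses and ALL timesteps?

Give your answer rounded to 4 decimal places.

Step 0: x=[5.0000 9.0000 13.0000 15.0000] v=[0.0000 2.0000 0.0000 0.0000]
Step 1: x=[5.0000 9.4000 12.8400 15.1600] v=[0.0000 2.0000 -0.8000 0.8000]
Step 2: x=[5.0320 9.7616 12.5904 15.4544] v=[0.1600 1.8080 -1.2480 1.4720]
Step 3: x=[5.1224 10.0472 12.3436 15.8397] v=[0.4518 1.4278 -1.2339 1.9264]
Step 4: x=[5.2867 10.2276 12.1928 16.2653] v=[0.8217 0.9021 -0.7540 2.1280]
Max displacement = 2.2276

Answer: 2.2276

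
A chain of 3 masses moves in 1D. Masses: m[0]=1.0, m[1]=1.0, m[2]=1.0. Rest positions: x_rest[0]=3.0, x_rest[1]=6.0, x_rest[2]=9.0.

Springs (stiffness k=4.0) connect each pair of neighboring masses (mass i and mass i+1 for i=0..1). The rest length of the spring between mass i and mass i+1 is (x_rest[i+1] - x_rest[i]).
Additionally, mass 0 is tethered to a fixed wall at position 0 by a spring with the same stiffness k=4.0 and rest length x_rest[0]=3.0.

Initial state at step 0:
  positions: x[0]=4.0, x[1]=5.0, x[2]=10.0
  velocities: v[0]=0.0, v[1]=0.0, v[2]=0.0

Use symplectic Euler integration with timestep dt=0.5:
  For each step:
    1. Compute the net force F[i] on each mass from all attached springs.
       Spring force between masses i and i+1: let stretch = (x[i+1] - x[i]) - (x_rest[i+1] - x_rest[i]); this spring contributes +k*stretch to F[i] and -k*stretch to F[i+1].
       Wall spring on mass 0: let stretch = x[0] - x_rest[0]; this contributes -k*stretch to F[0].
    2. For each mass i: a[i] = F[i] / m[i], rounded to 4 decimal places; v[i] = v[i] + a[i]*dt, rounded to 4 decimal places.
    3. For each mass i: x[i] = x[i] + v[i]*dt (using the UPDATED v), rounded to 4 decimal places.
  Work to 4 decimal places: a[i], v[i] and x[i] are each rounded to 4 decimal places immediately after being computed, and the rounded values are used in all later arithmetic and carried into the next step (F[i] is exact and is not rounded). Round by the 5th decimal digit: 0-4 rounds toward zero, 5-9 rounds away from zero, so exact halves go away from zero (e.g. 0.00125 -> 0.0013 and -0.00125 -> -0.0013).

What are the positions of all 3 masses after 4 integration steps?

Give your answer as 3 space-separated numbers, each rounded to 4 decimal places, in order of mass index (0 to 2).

Step 0: x=[4.0000 5.0000 10.0000] v=[0.0000 0.0000 0.0000]
Step 1: x=[1.0000 9.0000 8.0000] v=[-6.0000 8.0000 -4.0000]
Step 2: x=[5.0000 4.0000 10.0000] v=[8.0000 -10.0000 4.0000]
Step 3: x=[3.0000 6.0000 9.0000] v=[-4.0000 4.0000 -2.0000]
Step 4: x=[1.0000 8.0000 8.0000] v=[-4.0000 4.0000 -2.0000]

Answer: 1.0000 8.0000 8.0000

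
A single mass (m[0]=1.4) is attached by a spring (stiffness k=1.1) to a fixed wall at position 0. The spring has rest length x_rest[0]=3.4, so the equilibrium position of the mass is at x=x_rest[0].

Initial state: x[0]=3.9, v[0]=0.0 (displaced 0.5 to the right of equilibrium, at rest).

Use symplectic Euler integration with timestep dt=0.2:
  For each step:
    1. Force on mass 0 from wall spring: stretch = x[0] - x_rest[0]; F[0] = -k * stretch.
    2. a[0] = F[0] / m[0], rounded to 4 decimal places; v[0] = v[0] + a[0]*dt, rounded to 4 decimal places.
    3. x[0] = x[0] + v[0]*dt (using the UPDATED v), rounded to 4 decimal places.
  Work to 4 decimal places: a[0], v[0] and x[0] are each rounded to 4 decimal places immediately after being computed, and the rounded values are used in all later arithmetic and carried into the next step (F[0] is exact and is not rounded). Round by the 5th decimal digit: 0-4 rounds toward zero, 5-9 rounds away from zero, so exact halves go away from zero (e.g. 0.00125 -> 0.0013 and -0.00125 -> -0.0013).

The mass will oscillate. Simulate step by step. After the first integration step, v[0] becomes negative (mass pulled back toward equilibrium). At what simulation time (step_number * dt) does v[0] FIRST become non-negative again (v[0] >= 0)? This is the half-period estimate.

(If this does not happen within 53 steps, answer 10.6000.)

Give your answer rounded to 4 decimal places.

Answer: 3.6000

Derivation:
Step 0: x=[3.9000] v=[0.0000]
Step 1: x=[3.8843] v=[-0.0786]
Step 2: x=[3.8534] v=[-0.1547]
Step 3: x=[3.8082] v=[-0.2259]
Step 4: x=[3.7502] v=[-0.2900]
Step 5: x=[3.6812] v=[-0.3450]
Step 6: x=[3.6034] v=[-0.3892]
Step 7: x=[3.5192] v=[-0.4212]
Step 8: x=[3.4312] v=[-0.4399]
Step 9: x=[3.3422] v=[-0.4448]
Step 10: x=[3.2551] v=[-0.4357]
Step 11: x=[3.1725] v=[-0.4129]
Step 12: x=[3.0971] v=[-0.3771]
Step 13: x=[3.0312] v=[-0.3295]
Step 14: x=[2.9769] v=[-0.2715]
Step 15: x=[2.9359] v=[-0.2050]
Step 16: x=[2.9095] v=[-0.1321]
Step 17: x=[2.8985] v=[-0.0550]
Step 18: x=[2.9033] v=[0.0238]
First v>=0 after going negative at step 18, time=3.6000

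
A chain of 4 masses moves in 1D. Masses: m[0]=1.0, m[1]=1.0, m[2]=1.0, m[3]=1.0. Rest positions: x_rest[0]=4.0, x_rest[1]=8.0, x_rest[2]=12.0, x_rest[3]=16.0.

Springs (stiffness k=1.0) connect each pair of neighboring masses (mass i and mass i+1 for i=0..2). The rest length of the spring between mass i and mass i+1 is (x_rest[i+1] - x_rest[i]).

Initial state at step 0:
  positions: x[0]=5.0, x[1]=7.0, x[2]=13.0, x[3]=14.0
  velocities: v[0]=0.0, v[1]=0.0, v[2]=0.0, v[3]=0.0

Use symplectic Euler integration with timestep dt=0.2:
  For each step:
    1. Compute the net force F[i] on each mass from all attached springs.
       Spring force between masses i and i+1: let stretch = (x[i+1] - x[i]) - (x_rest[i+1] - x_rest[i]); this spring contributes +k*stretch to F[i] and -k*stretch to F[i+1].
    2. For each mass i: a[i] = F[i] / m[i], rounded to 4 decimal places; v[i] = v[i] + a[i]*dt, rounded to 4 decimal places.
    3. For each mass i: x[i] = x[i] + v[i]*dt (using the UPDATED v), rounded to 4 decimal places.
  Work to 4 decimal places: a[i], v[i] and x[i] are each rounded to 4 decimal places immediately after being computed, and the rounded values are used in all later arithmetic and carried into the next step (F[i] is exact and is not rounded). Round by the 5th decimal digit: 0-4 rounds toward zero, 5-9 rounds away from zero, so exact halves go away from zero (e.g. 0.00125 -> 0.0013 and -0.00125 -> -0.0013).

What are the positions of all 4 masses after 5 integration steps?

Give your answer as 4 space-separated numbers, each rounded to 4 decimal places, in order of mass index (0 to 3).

Step 0: x=[5.0000 7.0000 13.0000 14.0000] v=[0.0000 0.0000 0.0000 0.0000]
Step 1: x=[4.9200 7.1600 12.8000 14.1200] v=[-0.4000 0.8000 -1.0000 0.6000]
Step 2: x=[4.7696 7.4560 12.4272 14.3472] v=[-0.7520 1.4800 -1.8640 1.1360]
Step 3: x=[4.5667 7.8434 11.9324 14.6576] v=[-1.0147 1.9370 -2.4742 1.5520]
Step 4: x=[4.3348 8.2633 11.3830 15.0190] v=[-1.1594 2.0995 -2.7470 1.8070]
Step 5: x=[4.1001 8.6508 10.8543 15.3950] v=[-1.1737 1.9377 -2.6437 1.8798]

Answer: 4.1001 8.6508 10.8543 15.3950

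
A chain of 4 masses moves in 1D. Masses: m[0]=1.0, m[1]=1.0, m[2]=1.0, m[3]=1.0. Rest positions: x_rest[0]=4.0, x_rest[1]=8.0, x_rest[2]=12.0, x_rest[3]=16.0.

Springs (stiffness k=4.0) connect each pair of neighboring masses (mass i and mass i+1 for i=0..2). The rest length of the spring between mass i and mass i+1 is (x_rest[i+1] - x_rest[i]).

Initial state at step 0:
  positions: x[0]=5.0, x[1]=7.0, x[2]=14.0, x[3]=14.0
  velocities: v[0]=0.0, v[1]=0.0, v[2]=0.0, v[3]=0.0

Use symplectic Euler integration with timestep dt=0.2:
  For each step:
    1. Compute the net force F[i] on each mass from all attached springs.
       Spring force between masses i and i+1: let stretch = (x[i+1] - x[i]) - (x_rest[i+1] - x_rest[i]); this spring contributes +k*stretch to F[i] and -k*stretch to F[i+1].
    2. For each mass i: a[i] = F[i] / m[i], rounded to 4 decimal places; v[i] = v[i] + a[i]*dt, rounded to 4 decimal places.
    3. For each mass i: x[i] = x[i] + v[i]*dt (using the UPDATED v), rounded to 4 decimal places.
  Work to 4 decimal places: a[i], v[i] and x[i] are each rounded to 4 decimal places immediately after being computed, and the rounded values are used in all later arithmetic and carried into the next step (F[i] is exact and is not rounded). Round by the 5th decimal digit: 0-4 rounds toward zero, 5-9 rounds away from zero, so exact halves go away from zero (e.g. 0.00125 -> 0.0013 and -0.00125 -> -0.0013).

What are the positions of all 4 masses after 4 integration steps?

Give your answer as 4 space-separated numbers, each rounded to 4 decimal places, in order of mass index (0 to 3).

Step 0: x=[5.0000 7.0000 14.0000 14.0000] v=[0.0000 0.0000 0.0000 0.0000]
Step 1: x=[4.6800 7.8000 12.8800 14.6400] v=[-1.6000 4.0000 -5.6000 3.2000]
Step 2: x=[4.2192 8.9136 11.2288 15.6384] v=[-2.3040 5.5680 -8.2560 4.9920]
Step 3: x=[3.8695 9.6465 9.9127 16.5713] v=[-1.7485 3.6646 -6.5805 4.6643]
Step 4: x=[3.8041 9.4977 9.6194 17.0788] v=[-0.3269 -0.7440 -1.4666 2.5374]

Answer: 3.8041 9.4977 9.6194 17.0788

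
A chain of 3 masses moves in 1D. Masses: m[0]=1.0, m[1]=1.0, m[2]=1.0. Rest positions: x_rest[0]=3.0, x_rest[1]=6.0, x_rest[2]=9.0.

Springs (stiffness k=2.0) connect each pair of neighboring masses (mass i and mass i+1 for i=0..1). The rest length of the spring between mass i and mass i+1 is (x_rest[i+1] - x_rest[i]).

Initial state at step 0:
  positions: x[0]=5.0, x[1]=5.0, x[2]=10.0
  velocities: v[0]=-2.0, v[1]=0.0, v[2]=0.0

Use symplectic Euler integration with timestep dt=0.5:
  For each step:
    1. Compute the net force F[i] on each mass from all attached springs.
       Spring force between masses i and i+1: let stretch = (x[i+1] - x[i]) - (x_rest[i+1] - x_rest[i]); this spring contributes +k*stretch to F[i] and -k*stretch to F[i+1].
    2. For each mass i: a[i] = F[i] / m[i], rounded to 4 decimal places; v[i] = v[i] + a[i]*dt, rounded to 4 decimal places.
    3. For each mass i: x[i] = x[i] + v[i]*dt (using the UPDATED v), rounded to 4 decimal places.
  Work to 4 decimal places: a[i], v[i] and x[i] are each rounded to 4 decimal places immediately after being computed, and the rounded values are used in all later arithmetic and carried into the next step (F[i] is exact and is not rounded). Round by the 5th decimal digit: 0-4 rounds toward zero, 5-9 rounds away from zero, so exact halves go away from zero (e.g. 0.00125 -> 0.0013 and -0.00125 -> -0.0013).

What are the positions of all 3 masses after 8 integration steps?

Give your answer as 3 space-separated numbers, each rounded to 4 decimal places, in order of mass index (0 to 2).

Answer: 2.2657 3.2540 6.4806

Derivation:
Step 0: x=[5.0000 5.0000 10.0000] v=[-2.0000 0.0000 0.0000]
Step 1: x=[2.5000 7.5000 9.0000] v=[-5.0000 5.0000 -2.0000]
Step 2: x=[1.0000 8.2500 8.7500] v=[-3.0000 1.5000 -0.5000]
Step 3: x=[1.6250 5.6250 9.7500] v=[1.2500 -5.2500 2.0000]
Step 4: x=[2.7500 3.0625 10.1875] v=[2.2500 -5.1250 0.8750]
Step 5: x=[2.5313 3.9063 8.5625] v=[-0.4375 1.6875 -3.2500]
Step 6: x=[1.5001 6.3907 6.1094] v=[-2.0625 4.9687 -4.9062]
Step 7: x=[1.4142 6.2891 5.2970] v=[-0.1719 -0.2032 -1.6249]
Step 8: x=[2.2657 3.2540 6.4806] v=[1.7030 -6.0702 2.3672]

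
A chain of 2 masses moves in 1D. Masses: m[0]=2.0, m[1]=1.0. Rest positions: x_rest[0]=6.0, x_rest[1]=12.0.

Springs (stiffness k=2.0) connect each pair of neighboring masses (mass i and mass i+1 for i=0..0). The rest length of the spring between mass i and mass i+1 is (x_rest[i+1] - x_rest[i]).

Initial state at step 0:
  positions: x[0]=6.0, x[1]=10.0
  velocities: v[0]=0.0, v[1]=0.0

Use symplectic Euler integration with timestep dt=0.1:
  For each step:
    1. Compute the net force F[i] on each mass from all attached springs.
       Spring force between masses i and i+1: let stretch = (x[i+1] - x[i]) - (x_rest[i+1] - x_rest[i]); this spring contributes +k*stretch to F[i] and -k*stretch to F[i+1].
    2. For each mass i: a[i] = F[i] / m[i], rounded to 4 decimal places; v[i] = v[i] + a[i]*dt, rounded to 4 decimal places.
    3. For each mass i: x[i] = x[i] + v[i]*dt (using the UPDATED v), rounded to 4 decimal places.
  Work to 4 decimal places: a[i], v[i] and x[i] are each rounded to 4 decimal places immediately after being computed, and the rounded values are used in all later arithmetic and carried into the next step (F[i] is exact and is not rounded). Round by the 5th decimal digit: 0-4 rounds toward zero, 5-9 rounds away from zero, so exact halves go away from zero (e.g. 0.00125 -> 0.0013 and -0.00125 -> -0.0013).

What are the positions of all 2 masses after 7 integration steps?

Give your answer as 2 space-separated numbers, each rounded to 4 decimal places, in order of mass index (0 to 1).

Answer: 5.5119 10.9762

Derivation:
Step 0: x=[6.0000 10.0000] v=[0.0000 0.0000]
Step 1: x=[5.9800 10.0400] v=[-0.2000 0.4000]
Step 2: x=[5.9406 10.1188] v=[-0.3940 0.7880]
Step 3: x=[5.8830 10.2340] v=[-0.5762 1.1524]
Step 4: x=[5.8089 10.3822] v=[-0.7411 1.4822]
Step 5: x=[5.7205 10.5590] v=[-0.8838 1.7675]
Step 6: x=[5.6205 10.7590] v=[-1.0000 1.9998]
Step 7: x=[5.5119 10.9762] v=[-1.0862 2.1721]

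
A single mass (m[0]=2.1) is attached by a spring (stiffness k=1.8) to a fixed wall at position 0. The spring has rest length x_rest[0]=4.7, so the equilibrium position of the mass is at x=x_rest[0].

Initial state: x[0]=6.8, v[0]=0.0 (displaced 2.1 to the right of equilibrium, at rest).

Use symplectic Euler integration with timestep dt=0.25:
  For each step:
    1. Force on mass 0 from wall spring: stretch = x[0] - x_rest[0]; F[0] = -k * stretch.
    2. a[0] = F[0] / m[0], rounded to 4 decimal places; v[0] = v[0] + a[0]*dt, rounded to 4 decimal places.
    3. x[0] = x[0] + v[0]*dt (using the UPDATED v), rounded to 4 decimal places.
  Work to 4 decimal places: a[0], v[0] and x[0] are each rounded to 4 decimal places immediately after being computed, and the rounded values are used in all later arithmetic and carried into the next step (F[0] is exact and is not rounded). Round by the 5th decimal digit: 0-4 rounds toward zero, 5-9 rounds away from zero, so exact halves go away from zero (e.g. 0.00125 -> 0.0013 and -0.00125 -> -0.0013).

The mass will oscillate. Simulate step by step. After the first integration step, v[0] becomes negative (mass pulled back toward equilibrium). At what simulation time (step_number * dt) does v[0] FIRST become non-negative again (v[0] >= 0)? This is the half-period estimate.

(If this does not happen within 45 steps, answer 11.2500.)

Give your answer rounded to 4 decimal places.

Answer: 3.5000

Derivation:
Step 0: x=[6.8000] v=[0.0000]
Step 1: x=[6.6875] v=[-0.4500]
Step 2: x=[6.4685] v=[-0.8759]
Step 3: x=[6.1548] v=[-1.2549]
Step 4: x=[5.7631] v=[-1.5667]
Step 5: x=[5.3145] v=[-1.7945]
Step 6: x=[4.8330] v=[-1.9262]
Step 7: x=[4.3443] v=[-1.9547]
Step 8: x=[3.8747] v=[-1.8785]
Step 9: x=[3.4493] v=[-1.7017]
Step 10: x=[3.0909] v=[-1.4337]
Step 11: x=[2.8187] v=[-1.0889]
Step 12: x=[2.6473] v=[-0.6858]
Step 13: x=[2.5858] v=[-0.2459]
Step 14: x=[2.6376] v=[0.2072]
First v>=0 after going negative at step 14, time=3.5000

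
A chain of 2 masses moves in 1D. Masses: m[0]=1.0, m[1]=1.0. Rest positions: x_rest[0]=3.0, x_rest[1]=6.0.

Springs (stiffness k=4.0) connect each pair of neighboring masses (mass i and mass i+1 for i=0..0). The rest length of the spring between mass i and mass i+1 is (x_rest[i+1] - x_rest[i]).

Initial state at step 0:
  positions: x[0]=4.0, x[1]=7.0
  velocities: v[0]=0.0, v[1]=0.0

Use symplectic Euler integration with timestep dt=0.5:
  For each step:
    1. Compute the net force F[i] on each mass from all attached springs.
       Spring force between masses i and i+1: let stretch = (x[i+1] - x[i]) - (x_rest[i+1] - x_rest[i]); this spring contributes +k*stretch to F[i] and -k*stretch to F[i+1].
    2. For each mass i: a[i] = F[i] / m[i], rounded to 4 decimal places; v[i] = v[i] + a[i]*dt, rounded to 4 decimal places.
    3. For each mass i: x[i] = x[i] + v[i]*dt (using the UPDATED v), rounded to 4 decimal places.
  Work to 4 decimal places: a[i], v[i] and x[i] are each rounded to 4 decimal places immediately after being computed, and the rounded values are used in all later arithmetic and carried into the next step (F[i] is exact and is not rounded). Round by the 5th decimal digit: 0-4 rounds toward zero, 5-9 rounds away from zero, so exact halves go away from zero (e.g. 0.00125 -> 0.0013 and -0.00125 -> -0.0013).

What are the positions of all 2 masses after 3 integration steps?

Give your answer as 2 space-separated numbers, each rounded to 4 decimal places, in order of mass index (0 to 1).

Answer: 4.0000 7.0000

Derivation:
Step 0: x=[4.0000 7.0000] v=[0.0000 0.0000]
Step 1: x=[4.0000 7.0000] v=[0.0000 0.0000]
Step 2: x=[4.0000 7.0000] v=[0.0000 0.0000]
Step 3: x=[4.0000 7.0000] v=[0.0000 0.0000]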